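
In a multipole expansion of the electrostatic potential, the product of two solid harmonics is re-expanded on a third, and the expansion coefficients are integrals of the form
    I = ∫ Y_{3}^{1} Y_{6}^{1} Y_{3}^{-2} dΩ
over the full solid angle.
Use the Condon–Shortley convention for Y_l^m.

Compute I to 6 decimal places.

m-sum 0 ✓  L=12 even ✓  3≤3≤9 ✓
Π(2lᵢ+1) = 7×13×7 = 637
triangle coeff Δ(3,6,3) = 1/12012
Σ_t [3,3]: t=3:−1/1296 = -1/1296
(3j)²=100/3003 [(3 6 3; 0 0 0)], sign=+1
Σ_t [2,2]: t=2:+1/5760 = 1/5760
(3j)²=5/572 [(3 6 3; 1 1 -2)], sign=-1
⇒ 4πI² = 875/4719
I = (-1)√(875/4719/(4π)) = -0.12147142

-0.121471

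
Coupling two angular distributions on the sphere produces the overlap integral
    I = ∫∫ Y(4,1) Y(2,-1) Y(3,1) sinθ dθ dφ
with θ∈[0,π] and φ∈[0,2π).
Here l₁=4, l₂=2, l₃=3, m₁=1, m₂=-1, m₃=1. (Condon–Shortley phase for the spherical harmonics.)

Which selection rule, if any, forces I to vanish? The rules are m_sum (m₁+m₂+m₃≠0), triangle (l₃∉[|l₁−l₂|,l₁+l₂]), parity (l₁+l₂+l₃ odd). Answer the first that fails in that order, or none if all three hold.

azimuthal sum: 1 − 1 + 1 = 1  ✗
2 ≤ 3 ≤ 6 (triangle on l)
L = 4 + 2 + 3 = 9 (odd)

m_sum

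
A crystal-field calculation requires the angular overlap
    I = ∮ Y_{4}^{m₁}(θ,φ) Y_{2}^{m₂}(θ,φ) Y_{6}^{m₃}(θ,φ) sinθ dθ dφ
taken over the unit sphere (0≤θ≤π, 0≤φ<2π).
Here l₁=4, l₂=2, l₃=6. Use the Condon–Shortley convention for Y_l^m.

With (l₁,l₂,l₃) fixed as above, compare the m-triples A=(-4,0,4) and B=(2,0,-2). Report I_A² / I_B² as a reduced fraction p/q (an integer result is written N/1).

15/56

l's match ⇒ only the (l;m) 3-j factors differ between A and B.
A: triangle coeff Δ(4,2,6) = 1/6435; Σ_t [0,0]: t=0:+1/161280 = 1/161280; (3j)²=1/143 [(4 2 6; -4 0 4)], sign=+1
B: triangle coeff Δ(4,2,6) = 1/6435; Σ_t [0,0]: t=0:+1/5760 = 1/5760; (3j)²=56/2145 [(4 2 6; 2 0 -2)], sign=+1
I_A²/I_B² = (1/143)/(56/2145) = 15/56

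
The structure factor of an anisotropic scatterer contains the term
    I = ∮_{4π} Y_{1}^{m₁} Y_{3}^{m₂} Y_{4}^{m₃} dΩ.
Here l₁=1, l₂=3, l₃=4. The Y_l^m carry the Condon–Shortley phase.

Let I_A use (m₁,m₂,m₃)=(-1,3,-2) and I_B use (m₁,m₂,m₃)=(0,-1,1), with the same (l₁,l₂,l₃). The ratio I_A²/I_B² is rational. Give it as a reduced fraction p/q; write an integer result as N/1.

l's match ⇒ only the (l;m) 3-j factors differ between A and B.
A: triangle coeff Δ(1,3,4) = 1/252; Σ_t [0,0]: t=0:+1/1440 = 1/1440; (3j)²=1/252 [(1 3 4; -1 3 -2)], sign=+1
B: triangle coeff Δ(1,3,4) = 1/252; Σ_t [0,0]: t=0:+1/48 = 1/48; (3j)²=5/84 [(1 3 4; 0 -1 1)], sign=-1
I_A²/I_B² = (1/252)/(5/84) = 1/15

1/15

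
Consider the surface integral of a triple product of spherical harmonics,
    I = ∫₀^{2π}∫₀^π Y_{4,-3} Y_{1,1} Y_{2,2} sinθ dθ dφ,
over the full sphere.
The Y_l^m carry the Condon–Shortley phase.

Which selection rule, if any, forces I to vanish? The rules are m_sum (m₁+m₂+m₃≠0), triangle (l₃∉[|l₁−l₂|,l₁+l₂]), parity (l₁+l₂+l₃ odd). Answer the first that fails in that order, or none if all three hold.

m₁+m₂+m₃ = -3 + 1 + 2 = 0  ✓
triangle: |4−1|=3 ≤ l₃=2 ≤ 4+1=5  ✗
parity: l₁+l₂+l₃ = 7 is odd

triangle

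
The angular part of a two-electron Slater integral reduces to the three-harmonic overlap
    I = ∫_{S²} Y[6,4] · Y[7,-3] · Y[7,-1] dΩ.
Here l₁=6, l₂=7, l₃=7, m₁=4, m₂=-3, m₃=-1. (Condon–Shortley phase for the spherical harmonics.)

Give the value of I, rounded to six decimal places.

Rules hold: Σm=0, L=20 even, 1≤7≤13.
N = 13·15·15 = 2925
Δ = 6!·6!·8!/21! = 1/2444321880
Racah Σ t=0..6: t=0:+1/2612736000 t=1:−1/20736000 t=2:+1/1658880 t=3:−1/746496 t=4:+1/1658880 t=5:−1/20736000 t=6:+1/2612736000 = -1/4354560
⇒ 3j(6 7 7; 0 0 0)² = 1000/138567, sgn +1
Racah Σ t=0..2: t=0:+1/19906560 t=1:−1/10368000 t=2:+1/49766400 = -13/497664000
⇒ 3j(6 7 7; 4 -3 -1)² = 91/17765, sgn -1
4πI² = N·(3j₀)²·(3jₘ)² = 1365000/12623809
I = -1·√(0.108129/4π) = -0.09276116

-0.092761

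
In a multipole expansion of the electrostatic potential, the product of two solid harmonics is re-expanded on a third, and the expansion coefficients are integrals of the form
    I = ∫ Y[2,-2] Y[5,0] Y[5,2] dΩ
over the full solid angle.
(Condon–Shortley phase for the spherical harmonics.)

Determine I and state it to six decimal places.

Rules hold: Σm=0, L=12 even, 3≤5≤7.
N = 5·11·11 = 605
Δ = 2!·2!·8!/13! = 1/38610
Racah Σ t=0..2: t=0:+1/2880 t=1:−1/576 t=2:+1/2880 = -1/960
⇒ 3j(2 5 5; 0 0 0)² = 10/429, sgn +1
Racah Σ t=2..2: t=2:+1/2880 = 1/2880
⇒ 3j(2 5 5; -2 0 2)² = 14/429, sgn -1
4πI² = N·(3j₀)²·(3jₘ)² = 700/1521
I = -1·√(0.460224/4π) = -0.19137248

-0.191372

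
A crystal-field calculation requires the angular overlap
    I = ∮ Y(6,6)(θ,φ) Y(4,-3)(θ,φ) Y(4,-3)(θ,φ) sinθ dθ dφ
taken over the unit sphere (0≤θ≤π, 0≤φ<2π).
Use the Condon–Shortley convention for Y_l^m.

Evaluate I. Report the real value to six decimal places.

Checks pass: Σm=0; 14 even; l₃=4∈[2,10].
(2·6+1)(2·4+1)(2·4+1) = 1053
Δ: 6! 6! 2! / 15! → 1/1261260
sum: t=2:+1/4608 t=3:−1/1296 t=4:+1/4608 = -7/20736
3j²(6 4 4; 0 0 0) = Δ·Π!·Σ² = 20/1287  (sign -1)
sum: t=0:+1/518400 = 1/518400
3j²(6 4 4; 6 -3 -3) = Δ·Π!·Σ² = 7/195  (sign -1)
combine: 4πI² = 1053·20/1287·7/195 = 84/143
take √, sign +1: I = 0.21620548

0.216205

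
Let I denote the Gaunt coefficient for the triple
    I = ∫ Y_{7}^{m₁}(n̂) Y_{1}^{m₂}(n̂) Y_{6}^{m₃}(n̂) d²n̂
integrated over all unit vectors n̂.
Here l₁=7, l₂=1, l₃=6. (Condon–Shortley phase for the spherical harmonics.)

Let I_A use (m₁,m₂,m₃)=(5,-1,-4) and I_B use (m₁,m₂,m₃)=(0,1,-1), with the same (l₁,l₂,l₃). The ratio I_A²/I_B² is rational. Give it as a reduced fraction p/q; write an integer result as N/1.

Same 7,1,6: normalisation and zero-m 3j drop out of the ratio.
A: Δ: 2! 12! 0! / 15! → 1/1365; sum: t=0:+1/14515200 = 1/14515200; 3j²(7 1 6; 5 -1 -4) = Δ·Π!·Σ² = 22/455  (sign +1)
B: Δ: 2! 12! 0! / 15! → 1/1365; sum: t=2:+1/1209600 = 1/1209600; 3j²(7 1 6; 0 1 -1) = Δ·Π!·Σ² = 1/65  (sign -1)
I_A²/I_B² = (22/455)/(1/65) = 22/7

22/7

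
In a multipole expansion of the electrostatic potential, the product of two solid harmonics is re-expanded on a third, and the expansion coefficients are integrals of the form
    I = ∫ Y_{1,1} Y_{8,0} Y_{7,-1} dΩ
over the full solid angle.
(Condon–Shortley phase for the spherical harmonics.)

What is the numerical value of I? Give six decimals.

Rules hold: Σm=0, L=16 even, 7≤7≤9.
N = 3·17·15 = 765
Δ = 2!·0!·14!/17! = 1/2040
Racah Σ t=1..1: t=1:−1/25401600 = -1/25401600
⇒ 3j(1 8 7; 0 0 0)² = 8/255, sgn +1
Racah Σ t=0..0: t=0:+1/58060800 = 1/58060800
⇒ 3j(1 8 7; 1 0 -1)² = 7/510, sgn +1
4πI² = N·(3j₀)²·(3jₘ)² = 28/85
I = +1·√(0.329412/4π) = 0.16190663

0.161907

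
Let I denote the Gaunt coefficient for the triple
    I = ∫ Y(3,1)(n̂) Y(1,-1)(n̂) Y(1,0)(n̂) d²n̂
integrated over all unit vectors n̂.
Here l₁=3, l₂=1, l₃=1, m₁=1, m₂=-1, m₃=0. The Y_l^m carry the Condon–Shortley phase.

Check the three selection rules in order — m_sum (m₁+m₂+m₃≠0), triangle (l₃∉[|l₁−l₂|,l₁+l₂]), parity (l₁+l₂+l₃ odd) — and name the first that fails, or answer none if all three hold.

m₁+m₂+m₃ = 1 − 1 + 0 = 0  ✓
triangle: |3−1|=2 ≤ l₃=1 ≤ 3+1=4  ✗
parity: l₁+l₂+l₃ = 5 is odd

triangle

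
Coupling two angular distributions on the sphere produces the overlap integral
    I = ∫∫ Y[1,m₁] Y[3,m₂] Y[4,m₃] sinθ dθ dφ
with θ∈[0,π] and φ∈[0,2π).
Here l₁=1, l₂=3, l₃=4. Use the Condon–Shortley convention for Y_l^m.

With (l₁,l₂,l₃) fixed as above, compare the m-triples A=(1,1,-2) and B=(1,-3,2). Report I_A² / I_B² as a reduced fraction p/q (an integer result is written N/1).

15/1

l's match ⇒ only the (l;m) 3-j factors differ between A and B.
A: triangle coeff Δ(1,3,4) = 1/252; Σ_t [0,0]: t=0:+1/96 = 1/96; (3j)²=5/84 [(1 3 4; 1 1 -2)], sign=+1
B: triangle coeff Δ(1,3,4) = 1/252; Σ_t [0,0]: t=0:+1/1440 = 1/1440; (3j)²=1/252 [(1 3 4; 1 -3 2)], sign=+1
I_A²/I_B² = (5/84)/(1/252) = 15/1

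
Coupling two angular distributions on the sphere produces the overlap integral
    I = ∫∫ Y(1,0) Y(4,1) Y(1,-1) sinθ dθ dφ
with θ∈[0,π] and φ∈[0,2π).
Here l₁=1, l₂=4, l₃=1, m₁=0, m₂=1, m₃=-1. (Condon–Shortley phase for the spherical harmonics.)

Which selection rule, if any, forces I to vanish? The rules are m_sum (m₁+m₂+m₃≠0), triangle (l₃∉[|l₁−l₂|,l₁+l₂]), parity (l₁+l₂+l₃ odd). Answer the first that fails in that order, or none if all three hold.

m₁+m₂+m₃ = 0 + 1 − 1 = 0  ✓
triangle: |1−4|=3 ≤ l₃=1 ≤ 1+4=5  ✗
parity: l₁+l₂+l₃ = 6 is even

triangle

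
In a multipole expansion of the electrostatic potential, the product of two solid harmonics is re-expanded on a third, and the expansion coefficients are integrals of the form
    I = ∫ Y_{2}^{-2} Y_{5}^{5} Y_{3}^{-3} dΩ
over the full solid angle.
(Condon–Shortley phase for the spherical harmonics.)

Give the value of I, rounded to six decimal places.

Checks pass: Σm=0; 10 even; l₃=3∈[3,7].
(2·2+1)(2·5+1)(2·3+1) = 385
Δ: 4! 0! 6! / 11! → 1/2310
sum: t=2:+1/144 = 1/144
3j²(2 5 3; 0 0 0) = Δ·Π!·Σ² = 10/231  (sign -1)
sum: t=4:+1/17280 = 1/17280
3j²(2 5 3; -2 5 -3) = Δ·Π!·Σ² = 1/11  (sign +1)
combine: 4πI² = 385·10/231·1/11 = 50/33
take √, sign -1: I = -0.34723469

-0.347235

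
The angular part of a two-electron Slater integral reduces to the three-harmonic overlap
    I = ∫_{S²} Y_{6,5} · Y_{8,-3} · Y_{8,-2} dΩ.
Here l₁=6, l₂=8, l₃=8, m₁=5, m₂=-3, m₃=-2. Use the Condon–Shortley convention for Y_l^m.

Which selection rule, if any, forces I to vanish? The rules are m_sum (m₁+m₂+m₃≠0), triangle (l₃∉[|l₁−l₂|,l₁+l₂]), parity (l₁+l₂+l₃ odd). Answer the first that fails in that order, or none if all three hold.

none

azimuthal sum: 5 − 3 − 2 = 0  ✓
2 ≤ 8 ≤ 14 (triangle on l)  ✓
L = 6 + 8 + 8 = 22 (even)  ✓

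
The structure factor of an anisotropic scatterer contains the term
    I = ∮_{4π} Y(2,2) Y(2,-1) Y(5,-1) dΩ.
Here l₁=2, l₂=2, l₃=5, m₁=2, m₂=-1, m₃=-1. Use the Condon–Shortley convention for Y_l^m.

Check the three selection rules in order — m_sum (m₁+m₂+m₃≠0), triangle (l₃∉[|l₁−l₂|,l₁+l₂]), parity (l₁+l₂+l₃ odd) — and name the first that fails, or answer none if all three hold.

m₁+m₂+m₃ = 2 − 1 − 1 = 0  ✓
triangle: |2−2|=0 ≤ l₃=5 ≤ 2+2=4  ✗
parity: l₁+l₂+l₃ = 9 is odd

triangle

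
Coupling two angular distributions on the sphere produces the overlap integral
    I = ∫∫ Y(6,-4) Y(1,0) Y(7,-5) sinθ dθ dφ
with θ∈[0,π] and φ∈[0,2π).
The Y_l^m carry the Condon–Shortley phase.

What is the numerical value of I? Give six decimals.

Σmᵢ = -9 ≠ 0, so the φ-integral vanishes; I = 0

0.000000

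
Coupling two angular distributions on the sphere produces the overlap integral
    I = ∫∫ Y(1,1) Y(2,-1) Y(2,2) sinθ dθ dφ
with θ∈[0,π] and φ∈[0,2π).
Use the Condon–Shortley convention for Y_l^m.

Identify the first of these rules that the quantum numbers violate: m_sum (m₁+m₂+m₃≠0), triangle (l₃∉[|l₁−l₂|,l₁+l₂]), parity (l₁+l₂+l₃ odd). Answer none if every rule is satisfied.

m_sum

m₁+m₂+m₃ = 1 − 1 + 2 = 2  ✗
triangle: |1−2|=1 ≤ l₃=2 ≤ 1+2=3
parity: l₁+l₂+l₃ = 5 is odd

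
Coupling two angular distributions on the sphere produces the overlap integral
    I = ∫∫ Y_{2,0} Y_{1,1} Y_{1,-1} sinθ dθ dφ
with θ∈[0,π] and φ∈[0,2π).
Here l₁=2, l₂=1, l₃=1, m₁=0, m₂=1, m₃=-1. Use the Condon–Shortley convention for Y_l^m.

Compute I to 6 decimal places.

0.126157

m-sum 0 ✓  L=4 even ✓  1≤1≤3 ✓
Π(2lᵢ+1) = 5×3×3 = 45
triangle coeff Δ(2,1,1) = 1/30
Σ_t [1,1]: t=1:−1/1 = -1/1
(3j)²=2/15 [(2 1 1; 0 0 0)], sign=+1
Σ_t [2,2]: t=2:+1/4 = 1/4
(3j)²=1/30 [(2 1 1; 0 1 -1)], sign=+1
⇒ 4πI² = 1/5
I = (+1)√(1/5/(4π)) = 0.12615663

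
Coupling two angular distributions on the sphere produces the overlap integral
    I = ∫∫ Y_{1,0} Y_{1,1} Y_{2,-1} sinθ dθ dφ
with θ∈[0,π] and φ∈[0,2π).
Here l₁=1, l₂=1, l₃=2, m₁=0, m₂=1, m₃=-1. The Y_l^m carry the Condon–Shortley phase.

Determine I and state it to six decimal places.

-0.218510

Checks pass: Σm=0; 4 even; l₃=2∈[0,2].
(2·1+1)(2·1+1)(2·2+1) = 45
Δ: 0! 2! 2! / 5! → 1/30
sum: t=0:+1/1 = 1/1
3j²(1 1 2; 0 0 0) = Δ·Π!·Σ² = 2/15  (sign +1)
sum: t=0:+1/2 = 1/2
3j²(1 1 2; 0 1 -1) = Δ·Π!·Σ² = 1/10  (sign -1)
combine: 4πI² = 45·2/15·1/10 = 3/5
take √, sign -1: I = -0.21850969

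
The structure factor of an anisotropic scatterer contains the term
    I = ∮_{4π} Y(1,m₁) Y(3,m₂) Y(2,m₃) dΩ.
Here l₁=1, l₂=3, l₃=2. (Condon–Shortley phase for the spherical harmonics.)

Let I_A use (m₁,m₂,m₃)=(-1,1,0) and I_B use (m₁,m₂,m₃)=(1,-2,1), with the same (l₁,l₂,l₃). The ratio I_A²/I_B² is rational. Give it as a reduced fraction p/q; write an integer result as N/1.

Same 1,3,2: normalisation and zero-m 3j drop out of the ratio.
A: Δ: 2! 0! 4! / 7! → 1/105; sum: t=2:+1/8 = 1/8; 3j²(1 3 2; -1 1 0) = Δ·Π!·Σ² = 2/35  (sign +1)
B: Δ: 2! 0! 4! / 7! → 1/105; sum: t=0:+1/12 = 1/12; 3j²(1 3 2; 1 -2 1) = Δ·Π!·Σ² = 2/21  (sign -1)
I_A²/I_B² = (2/35)/(2/21) = 3/5

3/5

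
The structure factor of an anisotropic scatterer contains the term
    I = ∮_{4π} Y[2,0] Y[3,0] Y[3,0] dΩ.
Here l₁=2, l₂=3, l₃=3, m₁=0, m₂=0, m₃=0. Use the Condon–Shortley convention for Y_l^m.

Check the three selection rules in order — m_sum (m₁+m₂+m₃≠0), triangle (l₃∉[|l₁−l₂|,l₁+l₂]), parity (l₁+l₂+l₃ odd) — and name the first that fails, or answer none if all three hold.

none

m₁+m₂+m₃ = 0 + 0 + 0 = 0  ✓
triangle: |2−3|=1 ≤ l₃=3 ≤ 2+3=5  ✓
parity: l₁+l₂+l₃ = 8 is even  ✓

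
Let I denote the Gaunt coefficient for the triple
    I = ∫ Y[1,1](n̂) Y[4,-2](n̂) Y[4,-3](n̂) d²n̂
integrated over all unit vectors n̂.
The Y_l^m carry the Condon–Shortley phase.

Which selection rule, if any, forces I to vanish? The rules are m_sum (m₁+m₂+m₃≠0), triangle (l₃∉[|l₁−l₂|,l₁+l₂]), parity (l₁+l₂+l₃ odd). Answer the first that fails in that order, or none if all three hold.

m₁+m₂+m₃ = 1 − 2 − 3 = -4  ✗
triangle: |1−4|=3 ≤ l₃=4 ≤ 1+4=5
parity: l₁+l₂+l₃ = 9 is odd

m_sum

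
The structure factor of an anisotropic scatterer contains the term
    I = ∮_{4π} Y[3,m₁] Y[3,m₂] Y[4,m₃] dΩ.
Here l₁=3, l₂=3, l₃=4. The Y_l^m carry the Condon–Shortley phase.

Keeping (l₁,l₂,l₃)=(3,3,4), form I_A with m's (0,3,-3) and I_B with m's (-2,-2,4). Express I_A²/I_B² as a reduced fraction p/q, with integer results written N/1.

Same 3,3,4: normalisation and zero-m 3j drop out of the ratio.
A: Δ: 2! 4! 4! / 11! → 1/34650; sum: t=2:+1/288 = 1/288; 3j²(3 3 4; 0 3 -3) = Δ·Π!·Σ² = 1/22  (sign -1)
B: Δ: 2! 4! 4! / 11! → 1/34650; sum: t=1:−1/576 = -1/576; 3j²(3 3 4; -2 -2 4) = Δ·Π!·Σ² = 5/99  (sign -1)
I_A²/I_B² = (1/22)/(5/99) = 9/10

9/10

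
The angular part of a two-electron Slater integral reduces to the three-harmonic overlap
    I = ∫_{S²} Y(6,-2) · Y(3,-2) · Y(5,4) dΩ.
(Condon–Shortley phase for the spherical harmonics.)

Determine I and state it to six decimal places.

Checks pass: Σm=0; 14 even; l₃=5∈[3,9].
(2·6+1)(2·3+1)(2·5+1) = 1001
Δ: 4! 8! 2! / 15! → 1/675675
sum: t=1:−1/8640 t=2:+1/2304 t=3:−1/8640 = 7/34560
3j²(6 3 5; 0 0 0) = Δ·Π!·Σ² = 7/429  (sign -1)
sum: t=0:+1/967680 t=1:−1/60480 = -1/64512
3j²(6 3 5; -2 -2 4) = Δ·Π!·Σ² = 15/1001  (sign +1)
combine: 4πI² = 1001·7/429·15/1001 = 35/143
take √, sign -1: I = -0.13956004

-0.139560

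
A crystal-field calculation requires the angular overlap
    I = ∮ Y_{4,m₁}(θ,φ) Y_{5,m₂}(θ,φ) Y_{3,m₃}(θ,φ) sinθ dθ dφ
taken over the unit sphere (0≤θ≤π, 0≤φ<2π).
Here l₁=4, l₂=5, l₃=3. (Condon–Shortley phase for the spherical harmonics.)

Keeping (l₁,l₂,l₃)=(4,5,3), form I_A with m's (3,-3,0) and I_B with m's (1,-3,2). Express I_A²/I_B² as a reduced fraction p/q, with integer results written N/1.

42/5

Shared (l₁,l₂,l₃)=(4,5,3): N and (l;000)² cancel in I_A²/I_B².
A: Δ = 6!·2!·4!/13! = 1/180180; Racah Σ t=0..1: t=0:+1/2880 t=1:−1/1440 = -1/2880; ⇒ 3j(4 5 3; 3 -3 0)² = 7/715, sgn +1
B: Δ = 6!·2!·4!/13! = 1/180180; Racah Σ t=1..2: t=1:−1/1440 t=2:+1/1152 = 1/5760; ⇒ 3j(4 5 3; 1 -3 2)² = 1/858, sgn -1
I_A²/I_B² = (7/715)/(1/858) = 42/5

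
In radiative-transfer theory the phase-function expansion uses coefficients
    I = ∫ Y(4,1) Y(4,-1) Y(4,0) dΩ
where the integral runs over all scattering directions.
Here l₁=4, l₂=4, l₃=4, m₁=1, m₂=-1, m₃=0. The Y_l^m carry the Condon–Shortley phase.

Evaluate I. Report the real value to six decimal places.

-0.068481

Rules hold: Σm=0, L=12 even, 0≤4≤8.
N = 9·9·9 = 729
Δ = 4!·4!·4!/13! = 1/450450
Racah Σ t=0..4: t=0:+1/13824 t=1:−1/216 t=2:+1/64 t=3:−1/216 t=4:+1/13824 = 5/768
⇒ 3j(4 4 4; 0 0 0)² = 18/1001, sgn +1
Racah Σ t=0..3: t=0:+1/864 t=1:−1/96 t=2:+1/144 t=3:−1/3456 = -1/384
⇒ 3j(4 4 4; 1 -1 0)² = 9/2002, sgn -1
4πI² = N·(3j₀)²·(3jₘ)² = 59049/1002001
I = -1·√(0.0589311/4π) = -0.06848055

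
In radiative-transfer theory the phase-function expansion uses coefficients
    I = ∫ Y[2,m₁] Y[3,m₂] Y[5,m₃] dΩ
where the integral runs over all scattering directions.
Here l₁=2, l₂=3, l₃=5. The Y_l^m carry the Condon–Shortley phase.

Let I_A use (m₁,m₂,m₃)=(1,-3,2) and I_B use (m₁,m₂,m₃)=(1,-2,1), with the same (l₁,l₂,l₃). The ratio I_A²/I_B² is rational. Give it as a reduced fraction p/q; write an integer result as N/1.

7/24

Shared (l₁,l₂,l₃)=(2,3,5): N and (l;000)² cancel in I_A²/I_B².
A: Δ = 0!·4!·6!/11! = 1/2310; Racah Σ t=0..0: t=0:+1/4320 = 1/4320; ⇒ 3j(2 3 5; 1 -3 2)² = 1/330, sgn -1
B: Δ = 0!·4!·6!/11! = 1/2310; Racah Σ t=0..0: t=0:+1/720 = 1/720; ⇒ 3j(2 3 5; 1 -2 1)² = 4/385, sgn +1
I_A²/I_B² = (1/330)/(4/385) = 7/24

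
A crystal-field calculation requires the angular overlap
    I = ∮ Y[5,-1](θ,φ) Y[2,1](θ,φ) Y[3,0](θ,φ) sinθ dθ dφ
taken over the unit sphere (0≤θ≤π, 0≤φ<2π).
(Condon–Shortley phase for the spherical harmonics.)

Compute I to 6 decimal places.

Checks pass: Σm=0; 10 even; l₃=3∈[3,7].
(2·5+1)(2·2+1)(2·3+1) = 385
Δ: 4! 6! 0! / 11! → 1/2310
sum: t=2:+1/144 = 1/144
3j²(5 2 3; 0 0 0) = Δ·Π!·Σ² = 10/231  (sign -1)
sum: t=3:−1/216 = -1/216
3j²(5 2 3; -1 1 0) = Δ·Π!·Σ² = 8/231  (sign +1)
combine: 4πI² = 385·10/231·8/231 = 400/693
take √, sign -1: I = -0.21431790

-0.214318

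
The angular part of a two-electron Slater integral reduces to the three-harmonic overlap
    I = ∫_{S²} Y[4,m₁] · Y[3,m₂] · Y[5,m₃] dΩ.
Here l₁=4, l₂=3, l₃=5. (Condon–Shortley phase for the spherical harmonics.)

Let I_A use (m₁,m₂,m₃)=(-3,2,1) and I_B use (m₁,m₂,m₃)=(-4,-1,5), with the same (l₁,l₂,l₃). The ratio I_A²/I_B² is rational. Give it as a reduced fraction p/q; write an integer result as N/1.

121/168

l's match ⇒ only the (l;m) 3-j factors differ between A and B.
A: triangle coeff Δ(4,3,5) = 1/180180; Σ_t [1,2]: t=1:−1/17280 t=2:+1/1440 = 11/17280; (3j)²=11/468 [(4 3 5; -3 2 1)], sign=+1
B: triangle coeff Δ(4,3,5) = 1/180180; Σ_t [2,2]: t=2:+1/34560 = 1/34560; (3j)²=14/429 [(4 3 5; -4 -1 5)], sign=+1
I_A²/I_B² = (11/468)/(14/429) = 121/168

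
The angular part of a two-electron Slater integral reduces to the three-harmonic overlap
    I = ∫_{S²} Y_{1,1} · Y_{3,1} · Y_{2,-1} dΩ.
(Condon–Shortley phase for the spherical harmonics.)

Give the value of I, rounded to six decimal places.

0.000000

m-sum = 1 + 1 − 1 = 1 ≠ 0 ⇒ I = 0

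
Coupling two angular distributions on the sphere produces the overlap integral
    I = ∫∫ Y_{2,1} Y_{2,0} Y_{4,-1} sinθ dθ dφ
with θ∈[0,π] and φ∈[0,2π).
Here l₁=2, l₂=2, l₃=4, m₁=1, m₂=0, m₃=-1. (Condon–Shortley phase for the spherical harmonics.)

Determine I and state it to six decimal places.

-0.220728

Checks pass: Σm=0; 8 even; l₃=4∈[0,4].
(2·2+1)(2·2+1)(2·4+1) = 225
Δ: 0! 4! 4! / 9! → 1/630
sum: t=0:+1/16 = 1/16
3j²(2 2 4; 0 0 0) = Δ·Π!·Σ² = 2/35  (sign +1)
sum: t=0:+1/24 = 1/24
3j²(2 2 4; 1 0 -1) = Δ·Π!·Σ² = 1/21  (sign -1)
combine: 4πI² = 225·2/35·1/21 = 30/49
take √, sign -1: I = -0.22072812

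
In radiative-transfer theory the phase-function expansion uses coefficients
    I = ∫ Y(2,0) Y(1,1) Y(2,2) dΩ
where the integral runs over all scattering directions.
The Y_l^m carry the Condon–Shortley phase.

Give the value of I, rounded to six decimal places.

0 + 1 + 2 = 3 ≠ 0: azimuthal integral kills it; I = 0

0.000000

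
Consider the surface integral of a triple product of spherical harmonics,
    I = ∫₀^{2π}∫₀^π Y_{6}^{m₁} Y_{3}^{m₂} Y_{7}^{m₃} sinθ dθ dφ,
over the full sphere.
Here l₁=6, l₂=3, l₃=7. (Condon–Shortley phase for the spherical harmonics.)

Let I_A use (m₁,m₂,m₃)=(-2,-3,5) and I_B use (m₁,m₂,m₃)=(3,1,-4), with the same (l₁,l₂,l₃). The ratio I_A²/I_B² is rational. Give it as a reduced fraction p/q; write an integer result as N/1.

5/3

Shared (l₁,l₂,l₃)=(6,3,7): N and (l;000)² cancel in I_A²/I_B².
A: Δ = 2!·10!·4!/17! = 1/2042040; Racah Σ t=0..0: t=0:+1/3870720 = 1/3870720; ⇒ 3j(6 3 7; -2 -3 5)² = 135/6188, sgn +1
B: Δ = 2!·10!·4!/17! = 1/2042040; Racah Σ t=0..2: t=0:+1/1451520 t=1:−1/483840 t=2:+1/2903040 = -1/967680; ⇒ 3j(6 3 7; 3 1 -4)² = 81/6188, sgn +1
I_A²/I_B² = (135/6188)/(81/6188) = 5/3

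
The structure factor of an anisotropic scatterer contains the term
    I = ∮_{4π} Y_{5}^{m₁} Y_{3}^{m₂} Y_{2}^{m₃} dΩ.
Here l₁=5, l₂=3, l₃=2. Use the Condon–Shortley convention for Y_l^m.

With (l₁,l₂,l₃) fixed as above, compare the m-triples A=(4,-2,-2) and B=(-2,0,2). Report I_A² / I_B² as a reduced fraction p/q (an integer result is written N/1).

Shared (l₁,l₂,l₃)=(5,3,2): N and (l;000)² cancel in I_A²/I_B².
A: Δ = 6!·4!·0!/11! = 1/2310; Racah Σ t=1..1: t=1:−1/2880 = -1/2880; ⇒ 3j(5 3 2; 4 -2 -2)² = 3/55, sgn -1
B: Δ = 6!·4!·0!/11! = 1/2310; Racah Σ t=3..3: t=3:−1/864 = -1/864; ⇒ 3j(5 3 2; -2 0 2)² = 1/66, sgn -1
I_A²/I_B² = (3/55)/(1/66) = 18/5

18/5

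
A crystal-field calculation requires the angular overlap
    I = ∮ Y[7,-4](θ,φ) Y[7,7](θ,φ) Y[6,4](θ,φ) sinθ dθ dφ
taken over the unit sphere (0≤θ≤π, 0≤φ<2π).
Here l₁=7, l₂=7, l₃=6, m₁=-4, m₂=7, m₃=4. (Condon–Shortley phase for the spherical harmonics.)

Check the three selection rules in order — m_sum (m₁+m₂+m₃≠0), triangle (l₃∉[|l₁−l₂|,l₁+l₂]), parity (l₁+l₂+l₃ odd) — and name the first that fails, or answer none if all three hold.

m_sum

azimuthal sum: -4 + 7 + 4 = 7  ✗
0 ≤ 6 ≤ 14 (triangle on l)
L = 7 + 7 + 6 = 20 (even)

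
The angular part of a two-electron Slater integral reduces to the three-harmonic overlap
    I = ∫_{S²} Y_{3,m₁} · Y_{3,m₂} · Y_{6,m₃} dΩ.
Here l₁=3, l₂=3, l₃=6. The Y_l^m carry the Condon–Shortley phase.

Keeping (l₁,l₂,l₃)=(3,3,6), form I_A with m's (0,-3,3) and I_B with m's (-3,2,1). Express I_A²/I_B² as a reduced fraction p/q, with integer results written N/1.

Same 3,3,6: normalisation and zero-m 3j drop out of the ratio.
A: Δ: 0! 6! 6! / 13! → 1/12012; sum: t=0:+1/25920 = 1/25920; 3j²(3 3 6; 0 -3 3) = Δ·Π!·Σ² = 1/143  (sign -1)
B: Δ: 0! 6! 6! / 13! → 1/12012; sum: t=0:+1/86400 = 1/86400; 3j²(3 3 6; -3 2 1) = Δ·Π!·Σ² = 1/1716  (sign -1)
I_A²/I_B² = (1/143)/(1/1716) = 12/1

12/1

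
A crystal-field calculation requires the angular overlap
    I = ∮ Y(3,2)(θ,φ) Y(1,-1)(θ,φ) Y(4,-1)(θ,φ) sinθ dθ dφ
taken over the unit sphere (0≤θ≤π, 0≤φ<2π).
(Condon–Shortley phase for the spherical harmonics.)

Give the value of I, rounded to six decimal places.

Rules hold: Σm=0, L=8 even, 2≤4≤4.
N = 7·3·9 = 189
Δ = 0!·6!·2!/9! = 1/252
Racah Σ t=0..0: t=0:+1/36 = 1/36
⇒ 3j(3 1 4; 0 0 0)² = 4/63, sgn +1
Racah Σ t=0..0: t=0:+1/240 = 1/240
⇒ 3j(3 1 4; 2 -1 -1)² = 1/84, sgn -1
4πI² = N·(3j₀)²·(3jₘ)² = 1/7
I = -1·√(0.142857/4π) = -0.10662181

-0.106622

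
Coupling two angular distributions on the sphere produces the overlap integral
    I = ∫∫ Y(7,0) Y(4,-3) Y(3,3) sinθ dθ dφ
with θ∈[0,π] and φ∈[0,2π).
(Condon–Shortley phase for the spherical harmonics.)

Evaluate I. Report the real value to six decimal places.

0.017827

m-sum 0 ✓  L=14 even ✓  3≤3≤11 ✓
Π(2lᵢ+1) = 15×9×7 = 945
triangle coeff Δ(7,4,3) = 1/45045
Σ_t [4,4]: t=4:+1/20736 = 1/20736
(3j)²=35/1287 [(7 4 3; 0 0 0)], sign=-1
Σ_t [1,1]: t=1:−1/3628800 = -1/3628800
(3j)²=1/6435 [(7 4 3; 0 -3 3)], sign=-1
⇒ 4πI² = 245/61347
I = (+1)√(245/61347/(4π)) = 0.01782713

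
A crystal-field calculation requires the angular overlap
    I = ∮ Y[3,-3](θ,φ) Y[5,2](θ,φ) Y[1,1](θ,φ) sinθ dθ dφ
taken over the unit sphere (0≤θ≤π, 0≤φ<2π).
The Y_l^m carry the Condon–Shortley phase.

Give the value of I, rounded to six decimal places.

0.000000

|3−5|≤1≤3+5 violated ⇒ I = 0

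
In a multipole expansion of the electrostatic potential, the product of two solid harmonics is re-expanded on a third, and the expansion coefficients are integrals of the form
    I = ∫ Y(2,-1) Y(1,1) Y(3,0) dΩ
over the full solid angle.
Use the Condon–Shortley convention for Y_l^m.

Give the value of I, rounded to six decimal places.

0.143048

Rules hold: Σm=0, L=6 even, 1≤3≤3.
N = 5·3·7 = 105
Δ = 0!·4!·2!/7! = 1/105
Racah Σ t=0..0: t=0:+1/4 = 1/4
⇒ 3j(2 1 3; 0 0 0)² = 3/35, sgn -1
Racah Σ t=0..0: t=0:+1/12 = 1/12
⇒ 3j(2 1 3; -1 1 0)² = 1/35, sgn -1
4πI² = N·(3j₀)²·(3jₘ)² = 9/35
I = +1·√(0.257143/4π) = 0.14304817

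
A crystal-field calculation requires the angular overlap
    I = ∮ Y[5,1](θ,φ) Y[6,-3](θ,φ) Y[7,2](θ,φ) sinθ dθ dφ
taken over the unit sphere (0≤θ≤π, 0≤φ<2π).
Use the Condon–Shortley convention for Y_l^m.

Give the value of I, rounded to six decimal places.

-0.121943

Rules hold: Σm=0, L=18 even, 1≤7≤11.
N = 11·13·15 = 2145
Δ = 4!·6!·8!/19! = 1/174594420
Racah Σ t=0..4: t=0:+1/4147200 t=1:−1/207360 t=2:+1/82944 t=3:−1/207360 t=4:+1/4147200 = 1/345600
⇒ 3j(5 6 7; 0 0 0)² = 420/46189, sgn -1
Racah Σ t=0..3: t=0:+1/829440 t=1:−1/311040 t=2:+1/967680 t=3:−1/29030400 = -11/10886400
⇒ 3j(5 6 7; 1 -3 2)² = 1408/146965, sgn +1
4πI² = N·(3j₀)²·(3jₘ)² = 253440/1356277
I = -1·√(0.186864/4π) = -0.12194344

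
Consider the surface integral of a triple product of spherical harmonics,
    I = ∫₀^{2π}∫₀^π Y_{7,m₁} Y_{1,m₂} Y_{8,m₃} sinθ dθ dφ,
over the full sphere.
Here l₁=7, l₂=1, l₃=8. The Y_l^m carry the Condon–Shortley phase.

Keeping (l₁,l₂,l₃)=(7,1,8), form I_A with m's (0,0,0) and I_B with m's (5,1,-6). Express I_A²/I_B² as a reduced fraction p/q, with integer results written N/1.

64/91

l's match ⇒ only the (l;m) 3-j factors differ between A and B.
A: triangle coeff Δ(7,1,8) = 1/2040; Σ_t [0,0]: t=0:+1/25401600 = 1/25401600; (3j)²=8/255 [(7 1 8; 0 0 0)], sign=+1
B: triangle coeff Δ(7,1,8) = 1/2040; Σ_t [0,0]: t=0:+1/1916006400 = 1/1916006400; (3j)²=91/2040 [(7 1 8; 5 1 -6)], sign=+1
I_A²/I_B² = (8/255)/(91/2040) = 64/91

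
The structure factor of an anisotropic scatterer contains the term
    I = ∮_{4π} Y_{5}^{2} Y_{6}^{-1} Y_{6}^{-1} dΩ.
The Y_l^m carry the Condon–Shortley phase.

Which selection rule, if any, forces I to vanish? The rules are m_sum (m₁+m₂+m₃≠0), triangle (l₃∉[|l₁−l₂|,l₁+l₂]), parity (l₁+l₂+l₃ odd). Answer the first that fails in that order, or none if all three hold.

parity

Σmᵢ = 0  ✓
l₃∈[|l₁−l₂|,l₁+l₂]=[1,11], have l₃=6  ✓
Σlᵢ = 17 ⇒ odd  ✗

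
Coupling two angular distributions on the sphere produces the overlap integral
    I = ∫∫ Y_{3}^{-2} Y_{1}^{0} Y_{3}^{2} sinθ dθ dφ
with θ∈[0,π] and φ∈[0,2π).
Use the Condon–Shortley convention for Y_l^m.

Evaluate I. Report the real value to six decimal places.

0.000000

L=7 odd ⇒ parity kills the (l;000) factor ⇒ I = 0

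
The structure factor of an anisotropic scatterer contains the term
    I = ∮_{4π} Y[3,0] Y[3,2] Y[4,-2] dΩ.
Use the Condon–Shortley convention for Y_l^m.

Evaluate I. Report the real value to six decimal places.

-0.044418

Checks pass: Σm=0; 10 even; l₃=4∈[0,6].
(2·3+1)(2·3+1)(2·4+1) = 441
Δ: 2! 4! 4! / 11! → 1/34650
sum: t=0:+1/72 t=1:−1/16 t=2:+1/72 = -5/144
3j²(3 3 4; 0 0 0) = Δ·Π!·Σ² = 2/77  (sign -1)
sum: t=1:−1/96 t=2:+1/72 = 1/288
3j²(3 3 4; 0 2 -2) = Δ·Π!·Σ² = 1/462  (sign +1)
combine: 4πI² = 441·2/77·1/462 = 3/121
take √, sign -1: I = -0.04441841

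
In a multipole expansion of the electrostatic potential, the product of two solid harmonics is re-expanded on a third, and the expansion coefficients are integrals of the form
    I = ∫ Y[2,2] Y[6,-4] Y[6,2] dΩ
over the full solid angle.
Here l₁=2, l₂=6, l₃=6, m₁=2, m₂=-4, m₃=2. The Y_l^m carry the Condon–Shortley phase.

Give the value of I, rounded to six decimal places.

-0.153870

Rules hold: Σm=0, L=14 even, 4≤6≤8.
N = 5·13·13 = 845
Δ = 2!·2!·10!/15! = 1/90090
Racah Σ t=0..2: t=0:+1/69120 t=1:−1/14400 t=2:+1/69120 = -7/172800
⇒ 3j(2 6 6; 0 0 0)² = 14/715, sgn -1
Racah Σ t=0..0: t=0:+1/322560 = 1/322560
⇒ 3j(2 6 6; 2 -4 2)² = 18/1001, sgn +1
4πI² = N·(3j₀)²·(3jₘ)² = 36/121
I = -1·√(0.297521/4π) = -0.15386989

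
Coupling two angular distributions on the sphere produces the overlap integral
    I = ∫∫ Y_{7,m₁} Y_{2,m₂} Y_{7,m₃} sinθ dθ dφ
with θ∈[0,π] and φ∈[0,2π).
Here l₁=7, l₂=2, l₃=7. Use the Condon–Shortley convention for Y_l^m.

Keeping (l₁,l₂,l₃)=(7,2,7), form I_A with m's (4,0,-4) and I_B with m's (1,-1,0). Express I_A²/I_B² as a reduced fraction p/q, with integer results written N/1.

16/21

Shared (l₁,l₂,l₃)=(7,2,7): N and (l;000)² cancel in I_A²/I_B².
A: Δ = 2!·12!·2!/17! = 1/185640; Racah Σ t=0..2: t=0:+1/8709120 t=1:−1/7257600 t=2:+1/159667200 = -1/59875200; ⇒ 3j(7 2 7; 4 0 -4)² = 8/23205, sgn +1
B: Δ = 2!·12!·2!/17! = 1/185640; Racah Σ t=0..1: t=0:+1/1036800 t=1:−1/1209600 = 1/7257600; ⇒ 3j(7 2 7; 1 -1 0)² = 1/2210, sgn -1
I_A²/I_B² = (8/23205)/(1/2210) = 16/21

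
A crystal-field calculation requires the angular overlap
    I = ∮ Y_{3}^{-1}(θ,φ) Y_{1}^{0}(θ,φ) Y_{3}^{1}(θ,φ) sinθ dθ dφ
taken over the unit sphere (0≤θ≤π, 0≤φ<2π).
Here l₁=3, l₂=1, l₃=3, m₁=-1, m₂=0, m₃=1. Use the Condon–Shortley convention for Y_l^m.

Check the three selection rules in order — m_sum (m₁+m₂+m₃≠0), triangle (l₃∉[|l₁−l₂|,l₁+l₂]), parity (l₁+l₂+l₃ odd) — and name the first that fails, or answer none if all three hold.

azimuthal sum: -1 + 0 + 1 = 0  ✓
2 ≤ 3 ≤ 4 (triangle on l)  ✓
L = 3 + 1 + 3 = 7 (odd)  ✗

parity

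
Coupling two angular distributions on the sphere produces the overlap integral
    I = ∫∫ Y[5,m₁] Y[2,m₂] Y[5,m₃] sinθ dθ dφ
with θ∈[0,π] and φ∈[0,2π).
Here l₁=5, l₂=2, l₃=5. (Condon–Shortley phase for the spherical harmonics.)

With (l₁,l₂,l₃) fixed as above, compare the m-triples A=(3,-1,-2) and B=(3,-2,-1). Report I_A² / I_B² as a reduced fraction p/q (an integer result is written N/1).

25/28

Shared (l₁,l₂,l₃)=(5,2,5): N and (l;000)² cancel in I_A²/I_B².
A: Δ = 2!·8!·2!/13! = 1/38610; Racah Σ t=0..1: t=0:+1/2880 t=1:−1/10080 = 1/4032; ⇒ 3j(5 2 5; 3 -1 -2)² = 10/429, sgn -1
B: Δ = 2!·8!·2!/13! = 1/38610; Racah Σ t=0..0: t=0:+1/5760 = 1/5760; ⇒ 3j(5 2 5; 3 -2 -1)² = 56/2145, sgn +1
I_A²/I_B² = (10/429)/(56/2145) = 25/28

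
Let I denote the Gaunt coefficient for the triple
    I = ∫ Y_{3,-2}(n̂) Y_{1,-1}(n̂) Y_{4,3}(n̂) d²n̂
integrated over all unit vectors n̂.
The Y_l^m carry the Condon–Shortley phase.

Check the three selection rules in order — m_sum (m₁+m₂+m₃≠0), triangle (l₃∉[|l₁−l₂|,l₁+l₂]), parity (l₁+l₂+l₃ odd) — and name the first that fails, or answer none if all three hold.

none

azimuthal sum: -2 − 1 + 3 = 0  ✓
2 ≤ 4 ≤ 4 (triangle on l)  ✓
L = 3 + 1 + 4 = 8 (even)  ✓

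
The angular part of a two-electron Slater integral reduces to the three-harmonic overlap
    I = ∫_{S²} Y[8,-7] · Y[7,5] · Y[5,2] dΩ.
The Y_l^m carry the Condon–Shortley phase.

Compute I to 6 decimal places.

0.018143

Rules hold: Σm=0, L=20 even, 1≤5≤15.
N = 17·15·11 = 2805
Δ = 10!·6!·4!/21! = 1/814773960
Racah Σ t=3..7: t=3:−1/87091200 t=4:+1/4976640 t=5:−1/2073600 t=6:+1/4976640 t=7:−1/87091200 = -1/9676800
⇒ 3j(8 7 5; 0 0 0)² = 360/46189, sgn +1
Racah Σ t=9..10: t=9:−1/1567641600 t=10:+1/1741824000 = -1/15676416000
⇒ 3j(8 7 5; -7 5 2)² = 11/58140, sgn +1
4πI² = N·(3j₀)²·(3jₘ)² = 330/79781
I = +1·√(0.00413632/4π) = 0.01814272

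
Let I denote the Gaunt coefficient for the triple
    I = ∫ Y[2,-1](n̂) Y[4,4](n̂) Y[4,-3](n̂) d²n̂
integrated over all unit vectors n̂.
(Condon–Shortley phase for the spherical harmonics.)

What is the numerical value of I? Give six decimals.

Rules hold: Σm=0, L=10 even, 2≤4≤6.
N = 5·9·9 = 405
Δ = 2!·2!·6!/11! = 1/13860
Racah Σ t=0..2: t=0:+1/192 t=1:−1/36 t=2:+1/192 = -5/288
⇒ 3j(2 4 4; 0 0 0)² = 20/693, sgn -1
Racah Σ t=2..2: t=2:+1/1440 = 1/1440
⇒ 3j(2 4 4; -1 4 -3)² = 7/165, sgn -1
4πI² = N·(3j₀)²·(3jₘ)² = 60/121
I = +1·√(0.495868/4π) = 0.19864517

0.198645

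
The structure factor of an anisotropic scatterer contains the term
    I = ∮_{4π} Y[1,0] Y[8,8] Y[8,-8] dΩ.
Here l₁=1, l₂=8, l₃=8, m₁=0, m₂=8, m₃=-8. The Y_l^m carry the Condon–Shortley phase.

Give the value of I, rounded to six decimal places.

0.000000

L=17 odd ⇒ parity kills the (l;000) factor ⇒ I = 0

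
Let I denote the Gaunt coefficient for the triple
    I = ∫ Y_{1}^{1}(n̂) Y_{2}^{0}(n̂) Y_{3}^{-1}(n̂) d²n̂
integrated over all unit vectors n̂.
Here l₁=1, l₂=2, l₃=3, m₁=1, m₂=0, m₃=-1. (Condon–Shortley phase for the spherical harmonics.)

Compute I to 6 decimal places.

-0.202301

m-sum 0 ✓  L=6 even ✓  1≤3≤3 ✓
Π(2lᵢ+1) = 3×5×7 = 105
triangle coeff Δ(1,2,3) = 1/105
Σ_t [0,0]: t=0:+1/4 = 1/4
(3j)²=3/35 [(1 2 3; 0 0 0)], sign=-1
Σ_t [0,0]: t=0:+1/8 = 1/8
(3j)²=2/35 [(1 2 3; 1 0 -1)], sign=+1
⇒ 4πI² = 18/35
I = (-1)√(18/35/(4π)) = -0.20230066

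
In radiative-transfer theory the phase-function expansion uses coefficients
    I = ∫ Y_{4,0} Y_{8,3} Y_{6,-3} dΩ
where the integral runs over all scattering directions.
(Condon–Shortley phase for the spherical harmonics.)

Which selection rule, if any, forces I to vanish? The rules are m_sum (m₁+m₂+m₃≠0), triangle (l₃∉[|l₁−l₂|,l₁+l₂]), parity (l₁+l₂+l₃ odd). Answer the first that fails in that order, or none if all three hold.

azimuthal sum: 0 + 3 − 3 = 0  ✓
4 ≤ 6 ≤ 12 (triangle on l)  ✓
L = 4 + 8 + 6 = 18 (even)  ✓

none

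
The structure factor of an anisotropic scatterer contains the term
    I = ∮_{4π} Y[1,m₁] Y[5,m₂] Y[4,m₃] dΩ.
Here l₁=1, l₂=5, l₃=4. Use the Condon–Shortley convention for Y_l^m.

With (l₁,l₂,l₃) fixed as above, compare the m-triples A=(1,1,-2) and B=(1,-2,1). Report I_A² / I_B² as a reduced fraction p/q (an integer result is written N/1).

2/7

Same 1,5,4: normalisation and zero-m 3j drop out of the ratio.
A: Δ: 2! 0! 8! / 11! → 1/495; sum: t=0:+1/2880 = 1/2880; 3j²(1 5 4; 1 1 -2) = Δ·Π!·Σ² = 2/165  (sign +1)
B: Δ: 2! 0! 8! / 11! → 1/495; sum: t=0:+1/1440 = 1/1440; 3j²(1 5 4; 1 -2 1) = Δ·Π!·Σ² = 7/165  (sign -1)
I_A²/I_B² = (2/165)/(7/165) = 2/7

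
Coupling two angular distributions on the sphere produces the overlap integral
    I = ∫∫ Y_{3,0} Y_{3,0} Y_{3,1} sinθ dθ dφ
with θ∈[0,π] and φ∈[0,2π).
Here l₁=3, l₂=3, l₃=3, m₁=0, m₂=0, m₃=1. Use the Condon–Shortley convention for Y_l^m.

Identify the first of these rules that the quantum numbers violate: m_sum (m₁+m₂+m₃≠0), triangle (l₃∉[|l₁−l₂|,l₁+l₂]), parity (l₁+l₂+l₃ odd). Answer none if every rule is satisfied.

Σmᵢ = 1  ✗
l₃∈[|l₁−l₂|,l₁+l₂]=[0,6], have l₃=3
Σlᵢ = 9 ⇒ odd

m_sum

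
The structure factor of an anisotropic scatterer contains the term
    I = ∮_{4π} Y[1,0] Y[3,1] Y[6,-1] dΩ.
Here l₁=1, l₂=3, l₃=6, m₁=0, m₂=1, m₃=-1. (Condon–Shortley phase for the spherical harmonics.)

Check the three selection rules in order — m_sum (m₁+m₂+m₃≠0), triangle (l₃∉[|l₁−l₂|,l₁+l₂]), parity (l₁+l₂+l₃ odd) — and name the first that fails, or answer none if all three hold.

triangle

Σmᵢ = 0  ✓
l₃∈[|l₁−l₂|,l₁+l₂]=[2,4], have l₃=6  ✗
Σlᵢ = 10 ⇒ even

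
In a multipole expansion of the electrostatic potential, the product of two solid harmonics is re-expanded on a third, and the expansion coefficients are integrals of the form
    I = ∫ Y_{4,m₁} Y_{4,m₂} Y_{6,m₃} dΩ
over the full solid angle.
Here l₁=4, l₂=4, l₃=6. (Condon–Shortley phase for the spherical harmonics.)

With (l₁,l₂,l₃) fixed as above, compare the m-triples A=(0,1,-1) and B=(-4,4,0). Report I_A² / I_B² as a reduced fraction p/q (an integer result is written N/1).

105/8

Shared (l₁,l₂,l₃)=(4,4,6): N and (l;000)² cancel in I_A²/I_B².
A: Δ = 2!·6!·6!/15! = 1/1261260; Racah Σ t=0..2: t=0:+1/11520 t=1:−1/1728 t=2:+1/3456 = -7/34560; ⇒ 3j(4 4 6; 0 1 -1)² = 7/858, sgn +1
B: Δ = 2!·6!·6!/15! = 1/1261260; Racah Σ t=2..2: t=2:+1/1036800 = 1/1036800; ⇒ 3j(4 4 6; -4 4 0)² = 4/6435, sgn +1
I_A²/I_B² = (7/858)/(4/6435) = 105/8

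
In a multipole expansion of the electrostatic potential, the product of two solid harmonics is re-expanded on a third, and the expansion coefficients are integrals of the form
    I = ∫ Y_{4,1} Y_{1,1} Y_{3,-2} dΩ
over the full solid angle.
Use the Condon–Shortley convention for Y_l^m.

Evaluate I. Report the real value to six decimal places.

-0.106622

m-sum 0 ✓  L=8 even ✓  3≤3≤5 ✓
Π(2lᵢ+1) = 9×3×7 = 189
triangle coeff Δ(4,1,3) = 1/252
Σ_t [1,1]: t=1:−1/36 = -1/36
(3j)²=4/63 [(4 1 3; 0 0 0)], sign=+1
Σ_t [2,2]: t=2:+1/240 = 1/240
(3j)²=1/84 [(4 1 3; 1 1 -2)], sign=-1
⇒ 4πI² = 1/7
I = (-1)√(1/7/(4π)) = -0.10662181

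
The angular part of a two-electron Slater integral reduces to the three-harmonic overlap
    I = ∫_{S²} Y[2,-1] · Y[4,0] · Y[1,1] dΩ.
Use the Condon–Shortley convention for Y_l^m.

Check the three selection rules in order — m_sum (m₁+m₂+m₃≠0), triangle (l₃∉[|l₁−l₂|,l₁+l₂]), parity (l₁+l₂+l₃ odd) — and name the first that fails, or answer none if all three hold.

triangle

azimuthal sum: -1 + 0 + 1 = 0  ✓
2 ≤ 1 ≤ 6 (triangle on l)  ✗
L = 2 + 4 + 1 = 7 (odd)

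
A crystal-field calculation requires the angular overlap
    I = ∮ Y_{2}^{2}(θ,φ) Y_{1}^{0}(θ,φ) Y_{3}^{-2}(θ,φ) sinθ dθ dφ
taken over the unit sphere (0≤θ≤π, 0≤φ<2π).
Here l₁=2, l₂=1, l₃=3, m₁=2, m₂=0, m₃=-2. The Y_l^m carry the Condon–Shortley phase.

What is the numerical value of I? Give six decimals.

0.184674

Checks pass: Σm=0; 6 even; l₃=3∈[1,3].
(2·2+1)(2·1+1)(2·3+1) = 105
Δ: 0! 4! 2! / 7! → 1/105
sum: t=0:+1/4 = 1/4
3j²(2 1 3; 0 0 0) = Δ·Π!·Σ² = 3/35  (sign -1)
sum: t=0:+1/24 = 1/24
3j²(2 1 3; 2 0 -2) = Δ·Π!·Σ² = 1/21  (sign -1)
combine: 4πI² = 105·3/35·1/21 = 3/7
take √, sign +1: I = 0.18467439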